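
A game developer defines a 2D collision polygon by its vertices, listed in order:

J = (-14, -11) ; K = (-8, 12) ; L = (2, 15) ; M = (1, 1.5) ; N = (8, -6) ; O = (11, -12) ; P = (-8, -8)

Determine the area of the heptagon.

334

Σ = (-256) + (-144) + (-12) + (-18) + (-30) + (-184) + (-24) = -668
Area = |Σ|/2 = 334.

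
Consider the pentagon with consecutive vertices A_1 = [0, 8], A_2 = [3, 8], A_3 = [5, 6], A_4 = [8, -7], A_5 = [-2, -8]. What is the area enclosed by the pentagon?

111.5

Cross-terms: -24, -22, -83, -78, -16  ⇒  Σ = -223
Area = |Σ|/2 = 111.5.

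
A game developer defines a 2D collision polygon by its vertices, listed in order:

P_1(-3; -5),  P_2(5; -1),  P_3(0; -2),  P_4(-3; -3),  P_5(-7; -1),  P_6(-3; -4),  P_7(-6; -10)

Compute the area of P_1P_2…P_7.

12.5

Cross-terms: 28, -10, -6, -18, 25, 6, 0  ⇒  Σ = 25
Area = |Σ|/2 = 12.5.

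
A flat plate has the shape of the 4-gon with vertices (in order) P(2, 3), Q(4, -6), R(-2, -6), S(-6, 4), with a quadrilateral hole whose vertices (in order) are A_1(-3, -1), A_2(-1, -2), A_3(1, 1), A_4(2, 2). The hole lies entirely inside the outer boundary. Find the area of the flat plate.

Outer boundary:
Apply the shoelace (surveyor's) formula: 2A = Σ (x_i·y_{i+1} − x_{i+1}·y_i), indices taken mod 4.
P→Q: (2)(-6) − (4)(3) = -24
Q→R: (4)(-6) − (-2)(-6) = -36
R→S: (-2)(4) − (-6)(-6) = -44
S→P: (-6)(3) − (2)(4) = -26
Σ = -130
Area = |Σ|/2 = 65.
Hole:
Apply Gauss's area formula: 2A = Σ (x_i·y_{i+1} − x_{i+1}·y_i), indices taken mod 4.
Σ = (5) + (1) + (0) + (4) = 10
Area = |Σ|/2 = 5.
Net area = 65 − 5 = 60.

60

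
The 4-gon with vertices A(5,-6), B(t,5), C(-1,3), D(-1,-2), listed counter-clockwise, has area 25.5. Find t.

0

The doubled signed area Σ (x_i y_{i+1} − x_{i+1} y_i) is linear in t.
With t=0 it equals 51; the coefficient of t is 9 (from the two edges through B).
So 9·t + 51 = 2·25.5 = 51 ⇒ t = 0.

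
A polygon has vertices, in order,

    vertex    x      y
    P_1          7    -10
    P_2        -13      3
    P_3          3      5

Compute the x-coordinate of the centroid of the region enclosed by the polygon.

-1

Apply the shoelace (surveyor's) formula. First the cross-terms c_i = x_i·y_{i+1} − x_{i+1}·y_i:
  -109, -74, -65  ⇒  2A = -248, A = -124.
Then Σ (x_i + x_{i+1})·c_i = 744, so x̄ = 744 / (6·(-124)) = -1.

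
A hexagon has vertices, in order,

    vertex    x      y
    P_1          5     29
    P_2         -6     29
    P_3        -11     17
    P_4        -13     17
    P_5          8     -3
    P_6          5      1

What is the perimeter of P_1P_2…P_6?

88

|P_1P_2| = √((-11)² + (0)²) = √121 = 11
|P_2P_3| = √((-5)² + (-12)²) = √169 = 13
|P_3P_4| = √((-2)² + (0)²) = √4 = 2
|P_4P_5| = √((21)² + (-20)²) = √841 = 29
|P_5P_6| = √((-3)² + (4)²) = √25 = 5
|P_6P_1| = √((0)² + (28)²) = √784 = 28
Perimeter = 11 + 13 + 2 + 29 + 5 + 28 = 88.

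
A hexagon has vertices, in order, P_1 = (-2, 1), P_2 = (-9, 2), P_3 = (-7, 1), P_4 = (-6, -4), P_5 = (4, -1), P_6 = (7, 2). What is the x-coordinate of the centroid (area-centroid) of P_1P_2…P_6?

Apply Gauss's area formula. First the cross-terms c_i = x_i·y_{i+1} − x_{i+1}·y_i:
  5, 5, 34, 22, 15, 11  ⇒  2A = 92, A = 46.
Then Σ (x_i + x_{i+1})·c_i = -401, so x̄ = -401 / (6·46) = -401/276.

-401/276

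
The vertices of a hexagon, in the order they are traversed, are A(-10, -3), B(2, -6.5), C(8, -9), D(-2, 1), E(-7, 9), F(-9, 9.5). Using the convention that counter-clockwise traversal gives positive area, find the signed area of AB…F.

110.25

Σ = (71) + (34) + (-10) + (-11) + (14.5) + (122) = 220.5
Signed area = Σ/2 = 110.25 (positive ⇒ counter-clockwise traversal).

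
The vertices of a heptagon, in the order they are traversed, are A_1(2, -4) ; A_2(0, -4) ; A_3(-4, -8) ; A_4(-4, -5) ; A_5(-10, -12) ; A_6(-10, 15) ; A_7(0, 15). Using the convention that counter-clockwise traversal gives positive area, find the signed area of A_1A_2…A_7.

Apply Gauss's area formula: 2A = Σ (x_i·y_{i+1} − x_{i+1}·y_i), indices taken mod 7.
A_1→A_2: (2)(-4) − (0)(-4) = -8
A_2→A_3: (0)(-8) − (-4)(-4) = -16
A_3→A_4: (-4)(-5) − (-4)(-8) = -12
A_4→A_5: (-4)(-12) − (-10)(-5) = -2
A_5→A_6: (-10)(15) − (-10)(-12) = -270
A_6→A_7: (-10)(15) − (0)(15) = -150
A_7→A_1: (0)(-4) − (2)(15) = -30
Σ = -488
Signed area = Σ/2 = -244 (negative ⇒ clockwise traversal).

-244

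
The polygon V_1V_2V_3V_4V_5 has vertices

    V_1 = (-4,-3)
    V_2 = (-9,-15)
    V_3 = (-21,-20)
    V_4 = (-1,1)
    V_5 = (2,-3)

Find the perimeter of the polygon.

66

|V_1V_2| = √((-5)² + (-12)²) = √169 = 13
|V_2V_3| = √((-12)² + (-5)²) = √169 = 13
|V_3V_4| = √((20)² + (21)²) = √841 = 29
|V_4V_5| = √((3)² + (-4)²) = √25 = 5
|V_5V_1| = √((-6)² + (0)²) = √36 = 6
Perimeter = 13 + 13 + 29 + 5 + 6 = 66.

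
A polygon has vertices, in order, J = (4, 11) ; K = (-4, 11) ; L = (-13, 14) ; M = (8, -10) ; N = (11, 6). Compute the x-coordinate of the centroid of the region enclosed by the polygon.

Apply the shoelace (surveyor's) formula. First the cross-terms c_i = x_i·y_{i+1} − x_{i+1}·y_i:
  88, 87, 18, 158, 97  ⇒  2A = 448, A = 224.
Then Σ (x_i + x_{i+1})·c_i = 2888, so x̄ = 2888 / (6·224) = 361/168.

361/168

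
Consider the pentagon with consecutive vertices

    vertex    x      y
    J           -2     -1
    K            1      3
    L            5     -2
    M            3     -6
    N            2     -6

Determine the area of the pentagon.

Σ = (-5) + (-17) + (-24) + (-6) + (-14) = -66
Area = |Σ|/2 = 33.

33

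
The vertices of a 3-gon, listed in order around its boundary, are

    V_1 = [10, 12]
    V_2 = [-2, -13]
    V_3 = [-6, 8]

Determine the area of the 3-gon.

Apply the shoelace formula: 2A = Σ (x_i·y_{i+1} − x_{i+1}·y_i), indices taken mod 3.
Σ = (-106) + (-94) + (-152) = -352
Area = |Σ|/2 = 176.

176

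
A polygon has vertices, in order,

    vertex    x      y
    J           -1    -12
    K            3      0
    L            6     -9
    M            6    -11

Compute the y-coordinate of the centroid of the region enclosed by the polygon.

Apply the surveyor's formula. First the cross-terms c_i = x_i·y_{i+1} − x_{i+1}·y_i:
  36, -27, -12, -83  ⇒  2A = -86, A = -43.
Then Σ (y_i + y_{i+1})·c_i = 1960, so ȳ = 1960 / (6·(-43)) = -980/129.

-980/129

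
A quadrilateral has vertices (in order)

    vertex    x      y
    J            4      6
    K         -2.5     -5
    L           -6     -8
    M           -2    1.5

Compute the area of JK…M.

Apply the shoelace formula: 2A = Σ (x_i·y_{i+1} − x_{i+1}·y_i), indices taken mod 4.
Σ = (-5) + (-10) + (-25) + (-18) = -58
Area = |Σ|/2 = 29.

29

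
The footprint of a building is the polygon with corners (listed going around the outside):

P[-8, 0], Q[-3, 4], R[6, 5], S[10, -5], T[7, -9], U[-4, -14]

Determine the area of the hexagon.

Apply the shoelace formula: 2A = Σ (x_i·y_{i+1} − x_{i+1}·y_i), indices taken mod 6.
Cross-terms: -32, -39, -80, -55, -134, -112  ⇒  Σ = -452
Area = |Σ|/2 = 226.

226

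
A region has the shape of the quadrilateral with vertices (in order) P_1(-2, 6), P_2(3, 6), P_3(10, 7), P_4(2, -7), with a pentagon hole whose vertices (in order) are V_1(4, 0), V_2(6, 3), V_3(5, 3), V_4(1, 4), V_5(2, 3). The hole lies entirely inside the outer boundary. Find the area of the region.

70

Outer boundary:
Apply Gauss's area formula: 2A = Σ (x_i·y_{i+1} − x_{i+1}·y_i), indices taken mod 4.
P_1→P_2: (-2)(6) − (3)(6) = -30
P_2→P_3: (3)(7) − (10)(6) = -39
P_3→P_4: (10)(-7) − (2)(7) = -84
P_4→P_1: (2)(6) − (-2)(-7) = -2
Σ = -155
Area = |Σ|/2 = 77.5.
Hole:
Cross-terms: 12, 3, 17, -5, -12  ⇒  Σ = 15
Area = |Σ|/2 = 7.5.
Net area = 77.5 − 7.5 = 70.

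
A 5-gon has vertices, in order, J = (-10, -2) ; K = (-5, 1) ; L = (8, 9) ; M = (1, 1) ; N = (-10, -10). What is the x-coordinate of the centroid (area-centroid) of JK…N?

-866/231

Apply the shoelace formula. First the cross-terms c_i = x_i·y_{i+1} − x_{i+1}·y_i:
  -20, -53, -1, 0, -80  ⇒  2A = -154, A = -77.
Then Σ (x_i + x_{i+1})·c_i = 1732, so x̄ = 1732 / (6·(-77)) = -866/231.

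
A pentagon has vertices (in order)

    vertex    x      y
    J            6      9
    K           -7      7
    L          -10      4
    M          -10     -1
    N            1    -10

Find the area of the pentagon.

Cross-terms: 105, 42, 50, 101, 69  ⇒  Σ = 367
Area = |Σ|/2 = 183.5.

183.5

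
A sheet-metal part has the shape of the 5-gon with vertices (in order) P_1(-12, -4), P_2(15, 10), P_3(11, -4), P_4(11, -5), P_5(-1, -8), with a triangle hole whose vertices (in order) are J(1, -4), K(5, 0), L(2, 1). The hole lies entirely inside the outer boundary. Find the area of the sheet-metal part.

Outer boundary:
Apply the surveyor's formula: 2A = Σ (x_i·y_{i+1} − x_{i+1}·y_i), indices taken mod 5.
Σ = (-60) + (-170) + (-11) + (-93) + (-92) = -426
Area = |Σ|/2 = 213.
Hole:
J→K: (1)(0) − (5)(-4) = 20
K→L: (5)(1) − (2)(0) = 5
L→J: (2)(-4) − (1)(1) = -9
Σ = 16
Area = |Σ|/2 = 8.
Net area = 213 − 8 = 205.

205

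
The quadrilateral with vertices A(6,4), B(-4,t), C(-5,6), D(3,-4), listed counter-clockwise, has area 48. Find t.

6

Write out the shoelace sum; only the two edges meeting at B involve t:
2·Area = [(6·t − (-4)·4) + ((-4)·6 − (-5)·t)] + 38
       = 11·t + 30 = 96
⇒ t = 6.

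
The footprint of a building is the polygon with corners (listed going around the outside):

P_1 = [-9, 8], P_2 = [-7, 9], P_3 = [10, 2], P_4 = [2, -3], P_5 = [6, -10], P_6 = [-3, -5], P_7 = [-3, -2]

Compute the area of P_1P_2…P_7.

138

Apply Gauss's area formula: 2A = Σ (x_i·y_{i+1} − x_{i+1}·y_i), indices taken mod 7.
P_1→P_2: (-9)(9) − (-7)(8) = -25
P_2→P_3: (-7)(2) − (10)(9) = -104
P_3→P_4: (10)(-3) − (2)(2) = -34
P_4→P_5: (2)(-10) − (6)(-3) = -2
P_5→P_6: (6)(-5) − (-3)(-10) = -60
P_6→P_7: (-3)(-2) − (-3)(-5) = -9
P_7→P_1: (-3)(8) − (-9)(-2) = -42
Σ = -276
Area = |Σ|/2 = 138.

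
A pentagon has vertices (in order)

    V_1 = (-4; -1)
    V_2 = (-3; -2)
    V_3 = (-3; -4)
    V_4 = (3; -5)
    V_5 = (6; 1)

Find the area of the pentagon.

Apply Gauss's area formula: 2A = Σ (x_i·y_{i+1} − x_{i+1}·y_i), indices taken mod 5.
Cross-terms: 5, 6, 27, 33, -2  ⇒  Σ = 69
Area = |Σ|/2 = 34.5.

34.5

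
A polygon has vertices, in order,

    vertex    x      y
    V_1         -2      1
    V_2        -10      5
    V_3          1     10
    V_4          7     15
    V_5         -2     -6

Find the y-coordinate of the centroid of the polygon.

Apply the shoelace (surveyor's) formula. First the cross-terms c_i = x_i·y_{i+1} − x_{i+1}·y_i:
  0, -105, -55, -12, -14  ⇒  2A = -186, A = -93.
Then Σ (y_i + y_{i+1})·c_i = -2988, so ȳ = -2988 / (6·(-93)) = 166/31.

166/31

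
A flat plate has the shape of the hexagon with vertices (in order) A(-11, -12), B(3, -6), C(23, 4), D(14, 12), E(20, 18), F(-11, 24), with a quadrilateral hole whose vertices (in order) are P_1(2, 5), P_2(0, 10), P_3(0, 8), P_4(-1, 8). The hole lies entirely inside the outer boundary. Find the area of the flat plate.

Outer boundary:
Apply the shoelace formula: 2A = Σ (x_i·y_{i+1} − x_{i+1}·y_i), indices taken mod 6.
Σ = (102) + (150) + (220) + (12) + (678) + (396) = 1558
Area = |Σ|/2 = 779.
Hole:
Cross-terms: 20, 0, 8, -21  ⇒  Σ = 7
Area = |Σ|/2 = 3.5.
Net area = 779 − 3.5 = 775.5.

775.5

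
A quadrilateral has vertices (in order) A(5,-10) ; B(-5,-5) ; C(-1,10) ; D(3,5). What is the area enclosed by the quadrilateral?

Σ = (-75) + (-55) + (-35) + (-55) = -220
Area = |Σ|/2 = 110.

110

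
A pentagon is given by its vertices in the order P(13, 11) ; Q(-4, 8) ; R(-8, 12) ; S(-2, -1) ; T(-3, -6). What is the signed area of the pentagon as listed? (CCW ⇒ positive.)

Cross-terms: 148, 16, 32, 9, 45  ⇒  Σ = 250
Signed area = Σ/2 = 125 (positive ⇒ counter-clockwise traversal).

125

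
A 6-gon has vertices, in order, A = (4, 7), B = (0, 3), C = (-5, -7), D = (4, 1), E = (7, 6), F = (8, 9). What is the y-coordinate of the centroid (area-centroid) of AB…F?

Apply the shoelace formula. First the cross-terms c_i = x_i·y_{i+1} − x_{i+1}·y_i:
  12, 15, 23, 17, 15, 20  ⇒  2A = 102, A = 51.
Then Σ (y_i + y_{i+1})·c_i = 586, so ȳ = 586 / (6·51) = 293/153.

293/153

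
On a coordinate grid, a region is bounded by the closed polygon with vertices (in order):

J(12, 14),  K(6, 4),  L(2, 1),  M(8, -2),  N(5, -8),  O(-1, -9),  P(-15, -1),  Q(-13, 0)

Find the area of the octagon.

243

Σ = (-36) + (-2) + (-12) + (-54) + (-53) + (-134) + (-13) + (-182) = -486
Area = |Σ|/2 = 243.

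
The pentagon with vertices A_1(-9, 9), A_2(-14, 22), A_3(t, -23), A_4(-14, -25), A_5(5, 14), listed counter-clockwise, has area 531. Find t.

Write out the shoelace sum; only the two edges meeting at A_3 involve t:
2·Area = [((-14)·(-23) − t·22) + (t·(-25) − (-14)·(-23))] + 28
       = -47·t + 28 = 1062
⇒ t = -22.

-22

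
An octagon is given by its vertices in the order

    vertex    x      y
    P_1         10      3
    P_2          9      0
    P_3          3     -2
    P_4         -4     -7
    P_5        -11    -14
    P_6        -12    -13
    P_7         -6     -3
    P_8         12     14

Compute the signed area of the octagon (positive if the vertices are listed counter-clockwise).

Apply the shoelace (surveyor's) formula: 2A = Σ (x_i·y_{i+1} − x_{i+1}·y_i), indices taken mod 8.
P_1→P_2: (10)(0) − (9)(3) = -27
P_2→P_3: (9)(-2) − (3)(0) = -18
P_3→P_4: (3)(-7) − (-4)(-2) = -29
P_4→P_5: (-4)(-14) − (-11)(-7) = -21
P_5→P_6: (-11)(-13) − (-12)(-14) = -25
P_6→P_7: (-12)(-3) − (-6)(-13) = -42
P_7→P_8: (-6)(14) − (12)(-3) = -48
P_8→P_1: (12)(3) − (10)(14) = -104
Σ = -314
Signed area = Σ/2 = -157 (negative ⇒ clockwise traversal).

-157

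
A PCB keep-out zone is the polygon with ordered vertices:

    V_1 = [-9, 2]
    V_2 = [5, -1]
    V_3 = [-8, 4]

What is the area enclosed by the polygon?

15.5

Σ = (-1) + (12) + (20) = 31
Area = |Σ|/2 = 15.5.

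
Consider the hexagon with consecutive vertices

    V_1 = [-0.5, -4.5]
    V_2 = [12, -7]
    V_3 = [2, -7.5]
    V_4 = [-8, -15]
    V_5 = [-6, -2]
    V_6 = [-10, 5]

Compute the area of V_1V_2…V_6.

92.5

Σ = (57.5) + (-76) + (-90) + (-74) + (-50) + (47.5) = -185
Area = |Σ|/2 = 92.5.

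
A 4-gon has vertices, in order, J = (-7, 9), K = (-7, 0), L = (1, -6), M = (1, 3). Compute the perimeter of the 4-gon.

|JK| = √((0)² + (-9)²) = √81 = 9
|KL| = √((8)² + (-6)²) = √100 = 10
|LM| = √((0)² + (9)²) = √81 = 9
|MJ| = √((-8)² + (6)²) = √100 = 10
Perimeter = 9 + 10 + 9 + 10 = 38.

38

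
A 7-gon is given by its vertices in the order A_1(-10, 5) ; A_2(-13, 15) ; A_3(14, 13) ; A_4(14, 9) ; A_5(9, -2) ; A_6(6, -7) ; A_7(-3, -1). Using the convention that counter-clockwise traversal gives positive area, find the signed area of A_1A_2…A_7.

-366

Cross-terms: -85, -379, -56, -109, -51, -27, -25  ⇒  Σ = -732
Signed area = Σ/2 = -366 (negative ⇒ clockwise traversal).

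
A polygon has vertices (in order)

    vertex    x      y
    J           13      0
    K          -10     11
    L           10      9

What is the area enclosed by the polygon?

87

Apply the shoelace formula: 2A = Σ (x_i·y_{i+1} − x_{i+1}·y_i), indices taken mod 3.
Σ = (143) + (-200) + (-117) = -174
Area = |Σ|/2 = 87.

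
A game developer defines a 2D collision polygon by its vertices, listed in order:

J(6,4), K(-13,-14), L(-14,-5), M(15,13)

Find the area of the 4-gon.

Apply the surveyor's formula: 2A = Σ (x_i·y_{i+1} − x_{i+1}·y_i), indices taken mod 4.
Cross-terms: -32, -131, -107, -18  ⇒  Σ = -288
Area = |Σ|/2 = 144.

144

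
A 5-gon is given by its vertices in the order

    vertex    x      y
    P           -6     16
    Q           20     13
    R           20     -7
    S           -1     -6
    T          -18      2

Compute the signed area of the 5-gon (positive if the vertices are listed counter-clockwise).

Apply the shoelace (surveyor's) formula: 2A = Σ (x_i·y_{i+1} − x_{i+1}·y_i), indices taken mod 5.
Σ = (-398) + (-400) + (-127) + (-110) + (-276) = -1311
Signed area = Σ/2 = -655.5 (negative ⇒ clockwise traversal).

-655.5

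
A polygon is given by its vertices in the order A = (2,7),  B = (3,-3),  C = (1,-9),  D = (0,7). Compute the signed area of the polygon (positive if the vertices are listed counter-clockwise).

Apply the shoelace formula: 2A = Σ (x_i·y_{i+1} − x_{i+1}·y_i), indices taken mod 4.
Cross-terms: -27, -24, 7, -14  ⇒  Σ = -58
Signed area = Σ/2 = -29 (negative ⇒ clockwise traversal).

-29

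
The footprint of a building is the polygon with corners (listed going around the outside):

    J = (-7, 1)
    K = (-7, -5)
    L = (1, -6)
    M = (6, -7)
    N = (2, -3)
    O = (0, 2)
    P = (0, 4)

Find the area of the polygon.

73

Apply the shoelace formula: 2A = Σ (x_i·y_{i+1} − x_{i+1}·y_i), indices taken mod 7.
Cross-terms: 42, 47, 29, -4, 4, 0, 28  ⇒  Σ = 146
Area = |Σ|/2 = 73.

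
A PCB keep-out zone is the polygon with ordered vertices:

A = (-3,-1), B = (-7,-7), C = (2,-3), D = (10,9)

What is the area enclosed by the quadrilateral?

57

Cross-terms: 14, 35, 48, 17  ⇒  Σ = 114
Area = |Σ|/2 = 57.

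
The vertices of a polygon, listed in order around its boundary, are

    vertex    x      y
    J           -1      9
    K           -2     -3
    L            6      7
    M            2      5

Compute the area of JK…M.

32

Apply Gauss's area formula: 2A = Σ (x_i·y_{i+1} − x_{i+1}·y_i), indices taken mod 4.
J→K: (-1)(-3) − (-2)(9) = 21
K→L: (-2)(7) − (6)(-3) = 4
L→M: (6)(5) − (2)(7) = 16
M→J: (2)(9) − (-1)(5) = 23
Σ = 64
Area = |Σ|/2 = 32.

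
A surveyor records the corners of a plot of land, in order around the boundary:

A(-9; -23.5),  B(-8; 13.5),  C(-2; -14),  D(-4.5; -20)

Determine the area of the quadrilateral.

Apply Gauss's area formula: 2A = Σ (x_i·y_{i+1} − x_{i+1}·y_i), indices taken mod 4.
Σ = (-309.5) + (139) + (-23) + (-74.25) = -267.75
Area = |Σ|/2 = 133.875.

133.875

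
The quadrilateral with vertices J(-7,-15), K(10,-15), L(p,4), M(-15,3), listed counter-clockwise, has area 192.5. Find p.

-12

The doubled signed area Σ (x_i y_{i+1} − x_{i+1} y_i) is linear in p.
With p=0 it equals 601; the coefficient of p is 18 (from the two edges through L).
So 18·p + 601 = 2·192.5 = 385 ⇒ p = -12.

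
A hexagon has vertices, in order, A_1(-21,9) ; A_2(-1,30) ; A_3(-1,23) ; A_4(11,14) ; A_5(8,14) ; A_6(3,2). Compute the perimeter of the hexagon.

|A_1A_2| = √((20)² + (21)²) = √841 = 29
|A_2A_3| = √((0)² + (-7)²) = √49 = 7
|A_3A_4| = √((12)² + (-9)²) = √225 = 15
|A_4A_5| = √((-3)² + (0)²) = √9 = 3
|A_5A_6| = √((-5)² + (-12)²) = √169 = 13
|A_6A_1| = √((-24)² + (7)²) = √625 = 25
Perimeter = 29 + 7 + 15 + 3 + 13 + 25 = 92.

92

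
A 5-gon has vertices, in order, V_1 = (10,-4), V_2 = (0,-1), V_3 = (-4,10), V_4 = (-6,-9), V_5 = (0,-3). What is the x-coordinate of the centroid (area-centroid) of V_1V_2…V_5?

Apply the surveyor's formula. First the cross-terms c_i = x_i·y_{i+1} − x_{i+1}·y_i:
  -10, -4, 96, 18, 30  ⇒  2A = 130, A = 65.
Then Σ (x_i + x_{i+1})·c_i = -852, so x̄ = -852 / (6·65) = -142/65.

-142/65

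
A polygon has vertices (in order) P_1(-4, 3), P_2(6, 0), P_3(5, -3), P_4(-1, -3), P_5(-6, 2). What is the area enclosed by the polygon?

42

Cross-terms: -18, -18, -18, -20, -10  ⇒  Σ = -84
Area = |Σ|/2 = 42.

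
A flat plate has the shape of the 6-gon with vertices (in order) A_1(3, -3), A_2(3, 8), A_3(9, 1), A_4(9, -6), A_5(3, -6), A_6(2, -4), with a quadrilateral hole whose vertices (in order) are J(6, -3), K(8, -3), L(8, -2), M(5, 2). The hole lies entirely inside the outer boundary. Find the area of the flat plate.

58

Outer boundary:
Σ = (33) + (-69) + (-63) + (-36) + (0) + (6) = -129
Area = |Σ|/2 = 64.5.
Hole:
Apply the surveyor's formula: 2A = Σ (x_i·y_{i+1} − x_{i+1}·y_i), indices taken mod 4.
Σ = (6) + (8) + (26) + (-27) = 13
Area = |Σ|/2 = 6.5.
Net area = 64.5 − 6.5 = 58.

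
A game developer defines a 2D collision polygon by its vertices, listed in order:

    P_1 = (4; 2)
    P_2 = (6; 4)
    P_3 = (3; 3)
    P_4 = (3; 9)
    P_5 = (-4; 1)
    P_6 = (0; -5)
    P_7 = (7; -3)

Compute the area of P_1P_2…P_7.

Apply the shoelace formula: 2A = Σ (x_i·y_{i+1} − x_{i+1}·y_i), indices taken mod 7.
P_1→P_2: (4)(4) − (6)(2) = 4
P_2→P_3: (6)(3) − (3)(4) = 6
P_3→P_4: (3)(9) − (3)(3) = 18
P_4→P_5: (3)(1) − (-4)(9) = 39
P_5→P_6: (-4)(-5) − (0)(1) = 20
P_6→P_7: (0)(-3) − (7)(-5) = 35
P_7→P_1: (7)(2) − (4)(-3) = 26
Σ = 148
Area = |Σ|/2 = 74.

74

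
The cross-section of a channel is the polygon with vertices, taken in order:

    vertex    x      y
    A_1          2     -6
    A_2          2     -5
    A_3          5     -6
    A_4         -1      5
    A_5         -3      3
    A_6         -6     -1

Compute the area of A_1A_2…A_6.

Apply Gauss's area formula: 2A = Σ (x_i·y_{i+1} − x_{i+1}·y_i), indices taken mod 6.
Σ = (2) + (13) + (19) + (12) + (21) + (38) = 105
Area = |Σ|/2 = 52.5.

52.5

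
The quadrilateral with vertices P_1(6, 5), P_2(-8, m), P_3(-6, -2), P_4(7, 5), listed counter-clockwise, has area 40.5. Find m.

The doubled signed area Σ (x_i y_{i+1} − x_{i+1} y_i) is linear in m.
With m=0 it equals 45; the coefficient of m is 12 (from the two edges through P_2).
So 12·m + 45 = 2·40.5 = 81 ⇒ m = 3.

3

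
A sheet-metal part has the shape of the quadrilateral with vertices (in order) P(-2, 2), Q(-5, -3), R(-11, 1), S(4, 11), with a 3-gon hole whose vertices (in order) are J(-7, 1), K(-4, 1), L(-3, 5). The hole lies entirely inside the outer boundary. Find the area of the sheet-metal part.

52.5

Outer boundary:
Apply the shoelace (surveyor's) formula: 2A = Σ (x_i·y_{i+1} − x_{i+1}·y_i), indices taken mod 4.
P→Q: (-2)(-3) − (-5)(2) = 16
Q→R: (-5)(1) − (-11)(-3) = -38
R→S: (-11)(11) − (4)(1) = -125
S→P: (4)(2) − (-2)(11) = 30
Σ = -117
Area = |Σ|/2 = 58.5.
Hole:
Apply the shoelace formula: 2A = Σ (x_i·y_{i+1} − x_{i+1}·y_i), indices taken mod 3.
Σ = (-3) + (-17) + (32) = 12
Area = |Σ|/2 = 6.
Net area = 58.5 − 6 = 52.5.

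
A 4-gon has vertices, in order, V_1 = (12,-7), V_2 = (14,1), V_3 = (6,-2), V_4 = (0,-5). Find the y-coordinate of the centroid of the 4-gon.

-568/159

Apply the shoelace formula. First the cross-terms c_i = x_i·y_{i+1} − x_{i+1}·y_i:
  110, -34, -30, 60  ⇒  2A = 106, A = 53.
Then Σ (y_i + y_{i+1})·c_i = -1136, so ȳ = -1136 / (6·53) = -568/159.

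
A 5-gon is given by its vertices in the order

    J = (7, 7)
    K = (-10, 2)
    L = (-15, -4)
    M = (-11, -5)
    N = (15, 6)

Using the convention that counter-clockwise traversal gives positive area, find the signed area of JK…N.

128.5

Apply Gauss's area formula: 2A = Σ (x_i·y_{i+1} − x_{i+1}·y_i), indices taken mod 5.
Σ = (84) + (70) + (31) + (9) + (63) = 257
Signed area = Σ/2 = 128.5 (positive ⇒ counter-clockwise traversal).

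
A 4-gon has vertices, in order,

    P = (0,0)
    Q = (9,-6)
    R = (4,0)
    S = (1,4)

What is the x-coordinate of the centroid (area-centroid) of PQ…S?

49/15

Apply the shoelace (surveyor's) formula. First the cross-terms c_i = x_i·y_{i+1} − x_{i+1}·y_i:
  0, 24, 16, 0  ⇒  2A = 40, A = 20.
Then Σ (x_i + x_{i+1})·c_i = 392, so x̄ = 392 / (6·20) = 49/15.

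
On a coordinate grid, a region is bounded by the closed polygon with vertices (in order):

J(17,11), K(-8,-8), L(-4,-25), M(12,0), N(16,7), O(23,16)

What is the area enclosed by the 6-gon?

290

Apply the surveyor's formula: 2A = Σ (x_i·y_{i+1} − x_{i+1}·y_i), indices taken mod 6.
Σ = (-48) + (168) + (300) + (84) + (95) + (-19) = 580
Area = |Σ|/2 = 290.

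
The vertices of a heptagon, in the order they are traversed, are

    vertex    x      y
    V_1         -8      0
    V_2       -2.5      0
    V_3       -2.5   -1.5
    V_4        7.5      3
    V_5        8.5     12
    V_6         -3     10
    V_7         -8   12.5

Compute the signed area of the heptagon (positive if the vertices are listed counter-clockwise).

167.75

Apply the shoelace formula: 2A = Σ (x_i·y_{i+1} − x_{i+1}·y_i), indices taken mod 7.
Σ = (0) + (3.75) + (3.75) + (64.5) + (121) + (42.5) + (100) = 335.5
Signed area = Σ/2 = 167.75 (positive ⇒ counter-clockwise traversal).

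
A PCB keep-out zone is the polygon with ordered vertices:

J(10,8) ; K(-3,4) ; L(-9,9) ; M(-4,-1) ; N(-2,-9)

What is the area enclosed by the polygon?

113

Σ = (64) + (9) + (45) + (34) + (74) = 226
Area = |Σ|/2 = 113.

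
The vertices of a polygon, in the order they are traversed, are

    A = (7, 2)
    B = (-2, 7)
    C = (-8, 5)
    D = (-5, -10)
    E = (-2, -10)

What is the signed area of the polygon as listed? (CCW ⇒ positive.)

A→B: (7)(7) − (-2)(2) = 53
B→C: (-2)(5) − (-8)(7) = 46
C→D: (-8)(-10) − (-5)(5) = 105
D→E: (-5)(-10) − (-2)(-10) = 30
E→A: (-2)(2) − (7)(-10) = 66
Σ = 300
Signed area = Σ/2 = 150 (positive ⇒ counter-clockwise traversal).

150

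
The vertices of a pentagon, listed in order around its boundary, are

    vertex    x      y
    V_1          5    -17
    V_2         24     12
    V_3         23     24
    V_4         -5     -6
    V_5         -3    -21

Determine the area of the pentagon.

496.5

V_1→V_2: (5)(12) − (24)(-17) = 468
V_2→V_3: (24)(24) − (23)(12) = 300
V_3→V_4: (23)(-6) − (-5)(24) = -18
V_4→V_5: (-5)(-21) − (-3)(-6) = 87
V_5→V_1: (-3)(-17) − (5)(-21) = 156
Σ = 993
Area = |Σ|/2 = 496.5.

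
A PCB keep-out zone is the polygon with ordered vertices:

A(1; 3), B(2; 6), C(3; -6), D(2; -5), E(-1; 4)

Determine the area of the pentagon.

Apply the shoelace formula: 2A = Σ (x_i·y_{i+1} − x_{i+1}·y_i), indices taken mod 5.
Σ = (0) + (-30) + (-3) + (3) + (-7) = -37
Area = |Σ|/2 = 18.5.

18.5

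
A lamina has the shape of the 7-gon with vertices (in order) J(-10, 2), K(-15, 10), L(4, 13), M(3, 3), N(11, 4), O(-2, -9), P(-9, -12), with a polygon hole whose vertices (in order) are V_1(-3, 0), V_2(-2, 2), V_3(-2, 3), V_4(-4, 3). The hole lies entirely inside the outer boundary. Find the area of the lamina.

Outer boundary:
Σ = (-70) + (-235) + (-27) + (-21) + (-91) + (-57) + (-138) = -639
Area = |Σ|/2 = 319.5.
Hole:
Σ = (-6) + (-2) + (6) + (9) = 7
Area = |Σ|/2 = 3.5.
Net area = 319.5 − 3.5 = 316.

316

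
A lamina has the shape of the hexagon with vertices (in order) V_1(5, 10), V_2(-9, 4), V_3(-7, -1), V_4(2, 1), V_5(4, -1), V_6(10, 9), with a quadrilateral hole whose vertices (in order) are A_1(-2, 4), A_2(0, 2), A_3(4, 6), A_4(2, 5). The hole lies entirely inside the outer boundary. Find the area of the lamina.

Outer boundary:
Apply the shoelace (surveyor's) formula: 2A = Σ (x_i·y_{i+1} − x_{i+1}·y_i), indices taken mod 6.
V_1→V_2: (5)(4) − (-9)(10) = 110
V_2→V_3: (-9)(-1) − (-7)(4) = 37
V_3→V_4: (-7)(1) − (2)(-1) = -5
V_4→V_5: (2)(-1) − (4)(1) = -6
V_5→V_6: (4)(9) − (10)(-1) = 46
V_6→V_1: (10)(10) − (5)(9) = 55
Σ = 237
Area = |Σ|/2 = 118.5.
Hole:
A_1→A_2: (-2)(2) − (0)(4) = -4
A_2→A_3: (0)(6) − (4)(2) = -8
A_3→A_4: (4)(5) − (2)(6) = 8
A_4→A_1: (2)(4) − (-2)(5) = 18
Σ = 14
Area = |Σ|/2 = 7.
Net area = 118.5 − 7 = 111.5.

111.5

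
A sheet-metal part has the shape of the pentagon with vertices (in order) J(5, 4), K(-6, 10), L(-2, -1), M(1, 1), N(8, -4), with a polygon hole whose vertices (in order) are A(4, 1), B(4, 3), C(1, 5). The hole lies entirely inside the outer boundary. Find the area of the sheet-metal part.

66.5

Outer boundary:
Cross-terms: 74, 26, -1, -12, 52  ⇒  Σ = 139
Area = |Σ|/2 = 69.5.
Hole:
Cross-terms: 8, 17, -19  ⇒  Σ = 6
Area = |Σ|/2 = 3.
Net area = 69.5 − 3 = 66.5.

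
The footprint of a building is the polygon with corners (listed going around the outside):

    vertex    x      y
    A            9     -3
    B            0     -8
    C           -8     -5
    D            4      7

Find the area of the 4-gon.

123.5

Cross-terms: -72, -64, -36, -75  ⇒  Σ = -247
Area = |Σ|/2 = 123.5.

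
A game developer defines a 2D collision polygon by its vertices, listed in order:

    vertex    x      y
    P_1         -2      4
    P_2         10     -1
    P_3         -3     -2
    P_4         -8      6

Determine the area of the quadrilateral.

Apply the shoelace formula: 2A = Σ (x_i·y_{i+1} − x_{i+1}·y_i), indices taken mod 4.
Cross-terms: -38, -23, -34, -20  ⇒  Σ = -115
Area = |Σ|/2 = 57.5.

57.5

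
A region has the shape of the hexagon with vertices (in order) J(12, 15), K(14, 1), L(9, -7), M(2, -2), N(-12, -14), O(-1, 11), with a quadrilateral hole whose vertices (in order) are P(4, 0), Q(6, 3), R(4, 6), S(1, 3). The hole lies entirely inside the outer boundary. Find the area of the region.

Outer boundary:
Apply the surveyor's formula: 2A = Σ (x_i·y_{i+1} − x_{i+1}·y_i), indices taken mod 6.
Cross-terms: -198, -107, -4, -52, -146, -147  ⇒  Σ = -654
Area = |Σ|/2 = 327.
Hole:
Σ = (12) + (24) + (6) + (-12) = 30
Area = |Σ|/2 = 15.
Net area = 327 − 15 = 312.

312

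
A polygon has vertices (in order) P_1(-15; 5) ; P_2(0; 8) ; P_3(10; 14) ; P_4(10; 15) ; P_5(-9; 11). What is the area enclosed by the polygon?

87.5

Apply the surveyor's formula: 2A = Σ (x_i·y_{i+1} − x_{i+1}·y_i), indices taken mod 5.
Cross-terms: -120, -80, 10, 245, 120  ⇒  Σ = 175
Area = |Σ|/2 = 87.5.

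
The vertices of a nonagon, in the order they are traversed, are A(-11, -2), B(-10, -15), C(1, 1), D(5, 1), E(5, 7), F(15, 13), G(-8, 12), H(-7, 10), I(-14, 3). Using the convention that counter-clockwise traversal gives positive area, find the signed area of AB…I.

Σ = (145) + (5) + (-4) + (30) + (-40) + (284) + (4) + (119) + (61) = 604
Signed area = Σ/2 = 302 (positive ⇒ counter-clockwise traversal).

302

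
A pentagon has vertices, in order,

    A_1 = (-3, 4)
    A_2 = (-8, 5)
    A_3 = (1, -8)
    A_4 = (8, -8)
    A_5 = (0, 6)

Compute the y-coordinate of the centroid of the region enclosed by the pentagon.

Apply Gauss's area formula. First the cross-terms c_i = x_i·y_{i+1} − x_{i+1}·y_i:
  17, 59, 56, 48, 18  ⇒  2A = 198, A = 99.
Then Σ (y_i + y_{i+1})·c_i = -836, so ȳ = -836 / (6·99) = -38/27.

-38/27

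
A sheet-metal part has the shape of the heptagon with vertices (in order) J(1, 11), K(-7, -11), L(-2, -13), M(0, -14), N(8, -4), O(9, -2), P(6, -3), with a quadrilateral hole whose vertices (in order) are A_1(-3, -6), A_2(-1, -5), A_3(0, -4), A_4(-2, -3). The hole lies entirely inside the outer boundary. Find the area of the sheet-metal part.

Outer boundary:
Σ = (66) + (69) + (28) + (112) + (20) + (-15) + (69) = 349
Area = |Σ|/2 = 174.5.
Hole:
Apply the shoelace formula: 2A = Σ (x_i·y_{i+1} − x_{i+1}·y_i), indices taken mod 4.
Cross-terms: 9, 4, -8, 3  ⇒  Σ = 8
Area = |Σ|/2 = 4.
Net area = 174.5 − 4 = 170.5.

170.5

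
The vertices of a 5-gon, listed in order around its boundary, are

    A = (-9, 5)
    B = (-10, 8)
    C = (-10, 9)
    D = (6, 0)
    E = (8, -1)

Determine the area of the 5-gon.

30.5

A→B: (-9)(8) − (-10)(5) = -22
B→C: (-10)(9) − (-10)(8) = -10
C→D: (-10)(0) − (6)(9) = -54
D→E: (6)(-1) − (8)(0) = -6
E→A: (8)(5) − (-9)(-1) = 31
Σ = -61
Area = |Σ|/2 = 30.5.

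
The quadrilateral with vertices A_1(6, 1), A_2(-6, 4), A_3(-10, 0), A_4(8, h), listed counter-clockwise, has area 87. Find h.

-6

Write out the shoelace sum; only the two edges meeting at A_4 involve h:
2·Area = [((-10)·h − 8·0) + (8·1 − 6·h)] + 70
       = -16·h + 78 = 174
⇒ h = -6.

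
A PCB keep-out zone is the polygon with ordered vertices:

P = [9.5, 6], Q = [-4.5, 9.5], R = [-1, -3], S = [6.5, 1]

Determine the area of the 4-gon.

Apply the shoelace formula: 2A = Σ (x_i·y_{i+1} − x_{i+1}·y_i), indices taken mod 4.
Σ = (117.25) + (23) + (18.5) + (29.5) = 188.25
Area = |Σ|/2 = 94.125.

94.125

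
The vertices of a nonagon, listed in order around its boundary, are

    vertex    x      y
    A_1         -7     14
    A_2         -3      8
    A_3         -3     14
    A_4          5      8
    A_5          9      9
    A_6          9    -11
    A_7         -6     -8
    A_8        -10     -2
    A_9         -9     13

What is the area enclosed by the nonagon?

Σ = (-14) + (-18) + (-94) + (-27) + (-180) + (-138) + (-68) + (-148) + (-35) = -722
Area = |Σ|/2 = 361.

361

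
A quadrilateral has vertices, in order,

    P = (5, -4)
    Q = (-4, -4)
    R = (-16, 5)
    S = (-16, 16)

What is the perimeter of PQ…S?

|PQ| = √((-9)² + (0)²) = √81 = 9
|QR| = √((-12)² + (9)²) = √225 = 15
|RS| = √((0)² + (11)²) = √121 = 11
|SP| = √((21)² + (-20)²) = √841 = 29
Perimeter = 9 + 15 + 11 + 29 = 64.

64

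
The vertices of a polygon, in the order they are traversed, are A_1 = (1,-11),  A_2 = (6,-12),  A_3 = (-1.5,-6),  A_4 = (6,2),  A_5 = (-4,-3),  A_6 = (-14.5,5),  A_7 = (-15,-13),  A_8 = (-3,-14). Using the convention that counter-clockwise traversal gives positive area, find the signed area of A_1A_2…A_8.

Apply the surveyor's formula: 2A = Σ (x_i·y_{i+1} − x_{i+1}·y_i), indices taken mod 8.
Σ = (54) + (-54) + (33) + (-10) + (-63.5) + (263.5) + (171) + (47) = 441
Signed area = Σ/2 = 220.5 (positive ⇒ counter-clockwise traversal).

220.5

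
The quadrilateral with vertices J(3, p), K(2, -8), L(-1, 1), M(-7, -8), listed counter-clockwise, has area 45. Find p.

-9

Write out the shoelace sum; only the two edges meeting at J involve p:
2·Area = [((-7)·p − 3·(-8)) + (3·(-8) − 2·p)] + 9
       = -9·p + 9 = 90
⇒ p = -9.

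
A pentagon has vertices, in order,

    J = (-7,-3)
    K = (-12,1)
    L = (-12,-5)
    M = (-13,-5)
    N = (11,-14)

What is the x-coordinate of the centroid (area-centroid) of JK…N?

-892/195

Apply the surveyor's formula. First the cross-terms c_i = x_i·y_{i+1} − x_{i+1}·y_i:
  -43, 72, -5, 237, -131  ⇒  2A = 130, A = 65.
Then Σ (x_i + x_{i+1})·c_i = -1784, so x̄ = -1784 / (6·65) = -892/195.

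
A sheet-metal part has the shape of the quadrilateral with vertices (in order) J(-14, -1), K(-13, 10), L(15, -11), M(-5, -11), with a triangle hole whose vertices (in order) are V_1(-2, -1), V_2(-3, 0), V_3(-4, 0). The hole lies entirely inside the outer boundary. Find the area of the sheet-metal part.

Outer boundary:
Apply the surveyor's formula: 2A = Σ (x_i·y_{i+1} − x_{i+1}·y_i), indices taken mod 4.
Σ = (-153) + (-7) + (-220) + (-149) = -529
Area = |Σ|/2 = 264.5.
Hole:
Apply the shoelace (surveyor's) formula: 2A = Σ (x_i·y_{i+1} − x_{i+1}·y_i), indices taken mod 3.
Σ = (-3) + (0) + (4) = 1
Area = |Σ|/2 = 0.5.
Net area = 264.5 − 0.5 = 264.

264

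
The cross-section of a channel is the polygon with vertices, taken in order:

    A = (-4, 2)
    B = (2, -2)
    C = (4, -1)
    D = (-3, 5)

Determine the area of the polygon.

20.5

Σ = (4) + (6) + (17) + (14) = 41
Area = |Σ|/2 = 20.5.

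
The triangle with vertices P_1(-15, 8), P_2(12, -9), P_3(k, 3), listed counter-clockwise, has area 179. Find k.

The doubled signed area Σ (x_i y_{i+1} − x_{i+1} y_i) is linear in k.
With k=0 it equals 120; the coefficient of k is 17 (from the two edges through P_3).
So 17·k + 120 = 2·179 = 358 ⇒ k = 14.

14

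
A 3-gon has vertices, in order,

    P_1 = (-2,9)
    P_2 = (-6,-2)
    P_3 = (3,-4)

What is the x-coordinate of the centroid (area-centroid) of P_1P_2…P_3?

Apply the shoelace formula. First the cross-terms c_i = x_i·y_{i+1} − x_{i+1}·y_i:
  58, 30, 19  ⇒  2A = 107, A = 53.5.
Then Σ (x_i + x_{i+1})·c_i = -535, so x̄ = -535 / (6·53.5) = -5/3.

-5/3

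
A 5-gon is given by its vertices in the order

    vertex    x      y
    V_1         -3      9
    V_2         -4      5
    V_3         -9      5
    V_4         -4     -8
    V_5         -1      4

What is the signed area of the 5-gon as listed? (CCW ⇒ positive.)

Apply the shoelace (surveyor's) formula: 2A = Σ (x_i·y_{i+1} − x_{i+1}·y_i), indices taken mod 5.
Σ = (21) + (25) + (92) + (-24) + (3) = 117
Signed area = Σ/2 = 58.5 (positive ⇒ counter-clockwise traversal).

58.5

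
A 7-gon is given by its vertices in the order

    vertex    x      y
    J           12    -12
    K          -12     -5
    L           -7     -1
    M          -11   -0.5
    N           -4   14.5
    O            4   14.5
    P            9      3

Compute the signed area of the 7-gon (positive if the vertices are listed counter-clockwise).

-387.25

Apply the surveyor's formula: 2A = Σ (x_i·y_{i+1} − x_{i+1}·y_i), indices taken mod 7.
J→K: (12)(-5) − (-12)(-12) = -204
K→L: (-12)(-1) − (-7)(-5) = -23
L→M: (-7)(-0.5) − (-11)(-1) = -7.5
M→N: (-11)(14.5) − (-4)(-0.5) = -161.5
N→O: (-4)(14.5) − (4)(14.5) = -116
O→P: (4)(3) − (9)(14.5) = -118.5
P→J: (9)(-12) − (12)(3) = -144
Σ = -774.5
Signed area = Σ/2 = -387.25 (negative ⇒ clockwise traversal).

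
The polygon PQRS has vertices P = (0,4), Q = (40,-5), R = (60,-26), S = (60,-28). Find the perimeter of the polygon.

140

|PQ| = √((40)² + (-9)²) = √1681 = 41
|QR| = √((20)² + (-21)²) = √841 = 29
|RS| = √((0)² + (-2)²) = √4 = 2
|SP| = √((-60)² + (32)²) = √4624 = 68
Perimeter = 41 + 29 + 2 + 68 = 140.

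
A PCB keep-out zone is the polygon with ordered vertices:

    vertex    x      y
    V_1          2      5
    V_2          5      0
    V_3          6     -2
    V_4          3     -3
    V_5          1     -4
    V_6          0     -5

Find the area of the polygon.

25.5

Σ = (-25) + (-10) + (-12) + (-9) + (-5) + (10) = -51
Area = |Σ|/2 = 25.5.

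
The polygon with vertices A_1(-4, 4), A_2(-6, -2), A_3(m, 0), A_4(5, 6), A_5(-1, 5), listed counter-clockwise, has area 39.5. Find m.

0

Write out the shoelace sum; only the two edges meeting at A_3 involve m:
2·Area = [((-6)·0 − m·(-2)) + (m·6 − 5·0)] + 79
       = 8·m + 79 = 79
⇒ m = 0.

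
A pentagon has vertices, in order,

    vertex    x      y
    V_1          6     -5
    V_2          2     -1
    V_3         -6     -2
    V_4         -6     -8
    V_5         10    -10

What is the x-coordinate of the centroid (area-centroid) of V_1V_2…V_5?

Apply the shoelace (surveyor's) formula. First the cross-terms c_i = x_i·y_{i+1} − x_{i+1}·y_i:
  4, -10, 36, 140, 10  ⇒  2A = 180, A = 90.
Then Σ (x_i + x_{i+1})·c_i = 360, so x̄ = 360 / (6·90) = 2/3.

2/3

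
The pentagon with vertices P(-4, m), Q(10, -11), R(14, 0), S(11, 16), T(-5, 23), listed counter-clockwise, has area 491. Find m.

-9

The doubled signed area Σ (x_i y_{i+1} − x_{i+1} y_i) is linear in m.
With m=0 it equals 847; the coefficient of m is -15 (from the two edges through P).
So -15·m + 847 = 2·491 = 982 ⇒ m = -9.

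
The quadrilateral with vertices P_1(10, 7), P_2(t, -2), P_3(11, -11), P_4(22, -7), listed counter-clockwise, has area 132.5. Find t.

7

The doubled signed area Σ (x_i y_{i+1} − x_{i+1} y_i) is linear in t.
With t=0 it equals 391; the coefficient of t is -18 (from the two edges through P_2).
So -18·t + 391 = 2·132.5 = 265 ⇒ t = 7.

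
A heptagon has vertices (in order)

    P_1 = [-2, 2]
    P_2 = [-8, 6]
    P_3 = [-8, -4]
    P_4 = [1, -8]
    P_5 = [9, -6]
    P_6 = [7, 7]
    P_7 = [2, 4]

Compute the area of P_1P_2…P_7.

Apply the shoelace formula: 2A = Σ (x_i·y_{i+1} − x_{i+1}·y_i), indices taken mod 7.
Cross-terms: 4, 80, 68, 66, 105, 14, 12  ⇒  Σ = 349
Area = |Σ|/2 = 174.5.

174.5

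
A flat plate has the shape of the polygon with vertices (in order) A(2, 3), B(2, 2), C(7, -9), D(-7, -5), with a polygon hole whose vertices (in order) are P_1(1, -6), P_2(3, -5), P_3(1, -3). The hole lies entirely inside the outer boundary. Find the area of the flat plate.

68.5

Outer boundary:
Σ = (-2) + (-32) + (-98) + (-11) = -143
Area = |Σ|/2 = 71.5.
Hole:
P_1→P_2: (1)(-5) − (3)(-6) = 13
P_2→P_3: (3)(-3) − (1)(-5) = -4
P_3→P_1: (1)(-6) − (1)(-3) = -3
Σ = 6
Area = |Σ|/2 = 3.
Net area = 71.5 − 3 = 68.5.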